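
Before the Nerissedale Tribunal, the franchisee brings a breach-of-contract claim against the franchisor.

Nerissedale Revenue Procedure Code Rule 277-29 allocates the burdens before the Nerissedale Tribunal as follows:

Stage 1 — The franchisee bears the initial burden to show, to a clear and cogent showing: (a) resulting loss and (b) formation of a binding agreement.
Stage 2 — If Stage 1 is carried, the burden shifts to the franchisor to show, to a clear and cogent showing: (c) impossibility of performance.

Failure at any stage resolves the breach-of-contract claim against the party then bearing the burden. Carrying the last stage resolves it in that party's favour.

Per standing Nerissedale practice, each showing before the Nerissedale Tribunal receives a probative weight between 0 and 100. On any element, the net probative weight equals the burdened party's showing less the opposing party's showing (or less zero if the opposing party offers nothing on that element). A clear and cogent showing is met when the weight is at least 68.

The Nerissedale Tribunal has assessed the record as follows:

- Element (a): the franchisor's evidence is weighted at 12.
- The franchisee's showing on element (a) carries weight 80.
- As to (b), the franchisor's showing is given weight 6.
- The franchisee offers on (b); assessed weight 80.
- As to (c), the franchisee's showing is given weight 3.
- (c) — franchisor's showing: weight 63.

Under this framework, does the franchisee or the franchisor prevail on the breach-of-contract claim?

franchisee

At Stage 1 the franchisee must meet a clear and cogent showing (weight is at least 68): on (a) the weight is 80 less the opposing 12 gives net 68, ≥ 68, so (a) meets the standard; on (b) the weight is 80 less the opposing 6 gives net 74, ≥ 68, so (b) meets the standard.
  Stage 1 is satisfied; the onus moves to the franchisor.
At Stage 2 the franchisor must meet a clear and cogent showing (weight is at least 68): on (c) the weight is 63 less the opposing 3 gives net 60, < 68, so (c) does not meet the standard.
  The franchisor does not carry Stage 2.
The analysis ends at Stage 2; the franchisee prevails.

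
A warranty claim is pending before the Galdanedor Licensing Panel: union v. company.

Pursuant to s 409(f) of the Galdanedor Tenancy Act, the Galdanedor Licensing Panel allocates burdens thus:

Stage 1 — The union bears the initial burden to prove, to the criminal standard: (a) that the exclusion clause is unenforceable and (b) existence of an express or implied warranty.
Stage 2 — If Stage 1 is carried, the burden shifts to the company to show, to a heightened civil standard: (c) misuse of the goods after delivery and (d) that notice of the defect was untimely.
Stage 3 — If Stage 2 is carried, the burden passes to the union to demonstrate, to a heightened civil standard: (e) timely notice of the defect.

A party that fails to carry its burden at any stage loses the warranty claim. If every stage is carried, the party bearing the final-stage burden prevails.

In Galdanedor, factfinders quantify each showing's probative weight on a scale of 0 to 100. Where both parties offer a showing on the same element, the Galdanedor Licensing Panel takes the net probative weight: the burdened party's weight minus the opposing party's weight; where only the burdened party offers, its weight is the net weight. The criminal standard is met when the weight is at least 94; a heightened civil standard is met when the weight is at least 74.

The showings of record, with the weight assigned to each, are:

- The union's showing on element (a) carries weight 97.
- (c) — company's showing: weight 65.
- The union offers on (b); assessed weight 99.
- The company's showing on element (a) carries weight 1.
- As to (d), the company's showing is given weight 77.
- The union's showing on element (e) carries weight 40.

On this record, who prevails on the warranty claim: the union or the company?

Stage 1 — burden on union; standard: the criminal standard (weight is at least 94).
    (a): 97 − 1 = 96 ≥ 94 [met]
    (b): 99 ≥ 94 [met]
  Stage 1 carried; the burden shifts to the company.
Stage 2 — burden on company; standard: a heightened civil standard (weight is at least 74).
    (c): 65 < 74 [not met]
    (d): 77 ≥ 74 [met]
  Not every element is met, so the company fails to carry Stage 2.
The analysis ends at Stage 2; the union prevails.

union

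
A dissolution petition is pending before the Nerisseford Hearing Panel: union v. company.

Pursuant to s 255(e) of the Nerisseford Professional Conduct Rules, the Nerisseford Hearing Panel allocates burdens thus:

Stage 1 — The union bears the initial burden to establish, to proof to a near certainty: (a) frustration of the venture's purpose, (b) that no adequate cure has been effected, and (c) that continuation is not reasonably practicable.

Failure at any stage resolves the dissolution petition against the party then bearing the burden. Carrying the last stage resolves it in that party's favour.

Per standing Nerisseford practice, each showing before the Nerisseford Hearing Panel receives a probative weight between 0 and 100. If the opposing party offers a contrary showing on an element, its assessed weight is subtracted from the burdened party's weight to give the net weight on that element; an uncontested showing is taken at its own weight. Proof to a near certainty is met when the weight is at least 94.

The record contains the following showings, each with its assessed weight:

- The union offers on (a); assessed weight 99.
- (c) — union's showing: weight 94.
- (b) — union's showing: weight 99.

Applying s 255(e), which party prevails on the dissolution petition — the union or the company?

Stage 1 (union, proof to a near certainty, weight is at least 94): (a) 99 ≥ 94 — meets; (b) 99 ≥ 94 — meets; (c) 94 ≥ 94 — meets.
  Stage 1 carried; the final stage is satisfied.
All stages carried — the union prevails.

union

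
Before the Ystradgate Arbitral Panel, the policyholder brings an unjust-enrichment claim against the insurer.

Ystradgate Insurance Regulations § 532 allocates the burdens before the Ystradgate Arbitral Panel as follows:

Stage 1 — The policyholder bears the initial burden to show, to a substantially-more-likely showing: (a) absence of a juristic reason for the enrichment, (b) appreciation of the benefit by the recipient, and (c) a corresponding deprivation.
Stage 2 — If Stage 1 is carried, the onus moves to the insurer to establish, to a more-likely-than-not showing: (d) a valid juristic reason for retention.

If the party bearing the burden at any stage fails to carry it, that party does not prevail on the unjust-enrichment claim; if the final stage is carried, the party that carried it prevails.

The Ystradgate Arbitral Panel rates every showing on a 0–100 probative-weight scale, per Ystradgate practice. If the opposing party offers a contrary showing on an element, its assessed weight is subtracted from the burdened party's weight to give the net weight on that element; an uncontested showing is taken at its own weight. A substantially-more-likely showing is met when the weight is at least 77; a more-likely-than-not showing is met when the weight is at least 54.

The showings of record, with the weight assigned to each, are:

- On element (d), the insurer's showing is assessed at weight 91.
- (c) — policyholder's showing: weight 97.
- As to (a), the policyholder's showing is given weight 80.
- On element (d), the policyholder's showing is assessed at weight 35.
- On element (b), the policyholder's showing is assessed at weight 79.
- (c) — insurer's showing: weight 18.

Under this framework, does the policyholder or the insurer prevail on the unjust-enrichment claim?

insurer

At Stage 1 the policyholder must meet a substantially-more-likely showing (weight is at least 77): on (a) the weight is 80, ≥ 77, so (a) meets the standard; on (b) the weight is 79, ≥ 77, so (b) meets the standard; on (c) the weight is 97 less the opposing 18 gives net 79, ≥ 77, so (c) meets the standard.
  Stage 1 is satisfied; the onus moves to the insurer.
At Stage 2 the insurer must meet a more-likely-than-not showing (weight is at least 54): on (d) the weight is 91 less the opposing 35 gives net 56, ≥ 54, so (d) meets the standard.
  The insurer carries the last stage.
With every stage satisfied, the insurer prevails.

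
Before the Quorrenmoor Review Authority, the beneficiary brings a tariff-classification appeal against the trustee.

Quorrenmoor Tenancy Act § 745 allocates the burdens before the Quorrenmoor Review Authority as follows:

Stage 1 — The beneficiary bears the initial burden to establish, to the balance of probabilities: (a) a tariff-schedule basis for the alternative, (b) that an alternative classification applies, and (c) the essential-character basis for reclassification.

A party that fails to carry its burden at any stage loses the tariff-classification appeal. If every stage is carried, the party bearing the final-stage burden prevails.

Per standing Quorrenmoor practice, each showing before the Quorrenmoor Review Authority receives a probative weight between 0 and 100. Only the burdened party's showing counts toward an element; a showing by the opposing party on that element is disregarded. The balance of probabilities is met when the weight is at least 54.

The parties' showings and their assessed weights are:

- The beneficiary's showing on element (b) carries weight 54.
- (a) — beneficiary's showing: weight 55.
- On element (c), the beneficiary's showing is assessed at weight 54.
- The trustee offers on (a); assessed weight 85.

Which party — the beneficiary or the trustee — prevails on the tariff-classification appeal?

beneficiary

Stage 1 (beneficiary, the balance of probabilities, weight is at least 54): (a) 55 (trustee's 85 disregarded) ≥ 54 — meets; (b) 54 ≥ 54 — meets; (c) 54 ≥ 54 — meets.
  The beneficiary carries the last stage.
Every stage carried; the beneficiary prevails.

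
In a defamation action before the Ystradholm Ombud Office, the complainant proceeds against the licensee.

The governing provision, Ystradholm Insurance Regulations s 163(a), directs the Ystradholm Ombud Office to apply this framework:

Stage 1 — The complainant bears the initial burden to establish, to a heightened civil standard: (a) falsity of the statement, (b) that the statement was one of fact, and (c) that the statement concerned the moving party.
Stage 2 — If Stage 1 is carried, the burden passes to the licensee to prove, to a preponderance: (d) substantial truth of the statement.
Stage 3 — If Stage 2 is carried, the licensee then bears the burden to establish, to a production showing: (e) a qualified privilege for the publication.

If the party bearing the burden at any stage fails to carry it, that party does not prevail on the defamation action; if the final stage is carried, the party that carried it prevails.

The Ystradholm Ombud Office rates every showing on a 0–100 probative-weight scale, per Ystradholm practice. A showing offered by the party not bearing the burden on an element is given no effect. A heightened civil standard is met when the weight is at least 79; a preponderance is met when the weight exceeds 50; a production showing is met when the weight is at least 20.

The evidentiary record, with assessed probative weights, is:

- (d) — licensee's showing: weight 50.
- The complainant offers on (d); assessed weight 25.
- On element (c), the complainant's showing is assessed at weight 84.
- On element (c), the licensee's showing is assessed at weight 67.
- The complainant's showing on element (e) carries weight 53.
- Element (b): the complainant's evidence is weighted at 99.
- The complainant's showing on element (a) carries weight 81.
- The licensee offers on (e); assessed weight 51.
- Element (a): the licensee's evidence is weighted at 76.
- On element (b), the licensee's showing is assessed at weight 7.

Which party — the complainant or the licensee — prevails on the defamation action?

Stage 1 (complainant, a heightened civil standard, weight is at least 79): (a) 81 (licensee's 76 disregarded) ≥ 79 — meets; (b) 99 (licensee's 7 disregarded) ≥ 79 — meets; (c) 84 (licensee's 67 disregarded) ≥ 79 — meets.
  Stage 1 carried; the burden shifts to the licensee.
Stage 2 (licensee, a preponderance, weight exceeds 50): (d) 50 (complainant's 25 disregarded) ≤ 50 — fails.
  Not every element is met, so the licensee fails to carry Stage 2.
The complainant prevails.

complainant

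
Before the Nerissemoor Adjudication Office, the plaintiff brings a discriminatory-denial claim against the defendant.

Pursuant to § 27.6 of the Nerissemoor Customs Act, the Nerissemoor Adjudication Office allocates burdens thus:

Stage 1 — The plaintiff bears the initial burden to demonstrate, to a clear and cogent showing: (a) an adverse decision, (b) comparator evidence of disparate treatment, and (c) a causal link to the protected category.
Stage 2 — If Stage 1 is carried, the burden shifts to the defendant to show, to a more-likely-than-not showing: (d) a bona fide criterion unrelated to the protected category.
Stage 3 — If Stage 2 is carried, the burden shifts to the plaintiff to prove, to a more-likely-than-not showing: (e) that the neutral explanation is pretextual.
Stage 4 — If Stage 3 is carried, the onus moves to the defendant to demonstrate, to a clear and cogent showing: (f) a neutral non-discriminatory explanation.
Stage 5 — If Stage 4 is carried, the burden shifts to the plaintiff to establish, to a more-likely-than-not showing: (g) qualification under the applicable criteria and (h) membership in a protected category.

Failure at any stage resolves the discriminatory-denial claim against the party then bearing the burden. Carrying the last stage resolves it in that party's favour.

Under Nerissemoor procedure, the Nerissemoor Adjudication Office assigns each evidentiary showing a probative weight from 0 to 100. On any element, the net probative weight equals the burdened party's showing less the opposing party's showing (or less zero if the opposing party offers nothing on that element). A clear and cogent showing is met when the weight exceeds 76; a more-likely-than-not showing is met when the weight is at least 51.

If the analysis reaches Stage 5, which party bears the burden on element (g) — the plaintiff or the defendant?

plaintiff

Stage 5's rule assigns the burden to the plaintiff (to a more-likely-than-not showing).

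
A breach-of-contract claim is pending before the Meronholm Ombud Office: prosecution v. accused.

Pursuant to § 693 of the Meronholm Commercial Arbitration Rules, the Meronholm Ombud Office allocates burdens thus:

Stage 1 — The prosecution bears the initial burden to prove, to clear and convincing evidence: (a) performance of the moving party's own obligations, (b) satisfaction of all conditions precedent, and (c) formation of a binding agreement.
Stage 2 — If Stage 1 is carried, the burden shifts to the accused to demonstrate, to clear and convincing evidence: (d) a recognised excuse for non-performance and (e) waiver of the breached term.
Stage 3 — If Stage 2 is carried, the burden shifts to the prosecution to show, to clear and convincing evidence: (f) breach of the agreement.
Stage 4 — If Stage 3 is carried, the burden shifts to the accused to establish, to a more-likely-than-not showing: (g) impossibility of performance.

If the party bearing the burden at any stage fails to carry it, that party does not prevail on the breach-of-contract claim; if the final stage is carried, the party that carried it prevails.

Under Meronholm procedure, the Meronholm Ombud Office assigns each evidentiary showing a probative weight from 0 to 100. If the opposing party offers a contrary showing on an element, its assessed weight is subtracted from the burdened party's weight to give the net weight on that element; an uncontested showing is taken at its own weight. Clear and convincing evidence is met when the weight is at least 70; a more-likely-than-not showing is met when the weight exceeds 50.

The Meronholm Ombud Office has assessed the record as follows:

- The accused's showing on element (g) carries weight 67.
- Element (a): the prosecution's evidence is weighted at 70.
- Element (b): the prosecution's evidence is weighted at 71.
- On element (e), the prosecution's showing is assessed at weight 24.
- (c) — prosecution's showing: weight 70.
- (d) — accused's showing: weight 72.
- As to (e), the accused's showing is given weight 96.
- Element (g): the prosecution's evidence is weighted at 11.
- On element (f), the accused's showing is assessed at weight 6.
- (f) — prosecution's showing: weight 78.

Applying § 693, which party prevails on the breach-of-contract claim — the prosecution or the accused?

Stage 1 — burden on prosecution; standard: clear and convincing evidence (weight is at least 70).
    (a): 70 ≥ 70 [met]
    (b): 71 ≥ 70 [met]
    (c): 70 ≥ 70 [met]
  The prosecution carries Stage 1; the accused now bears the burden.
Stage 2 — burden on accused; standard: clear and convincing evidence (weight is at least 70).
    (d): 72 ≥ 70 [met]
    (e): 96 − 24 = 72 ≥ 70 [met]
  Stage 2 is satisfied; the onus moves to the prosecution.
Stage 3 — burden on prosecution; standard: clear and convincing evidence (weight is at least 70).
    (f): 78 − 6 = 72 ≥ 70 [met]
  All elements met. The burden passes to the accused.
Stage 4 — burden on accused; standard: a more-likely-than-not showing (weight exceeds 50).
    (g): 67 − 11 = 56 > 50 [met]
  All elements met at the final stage.
All stages carried — the accused prevails.

accused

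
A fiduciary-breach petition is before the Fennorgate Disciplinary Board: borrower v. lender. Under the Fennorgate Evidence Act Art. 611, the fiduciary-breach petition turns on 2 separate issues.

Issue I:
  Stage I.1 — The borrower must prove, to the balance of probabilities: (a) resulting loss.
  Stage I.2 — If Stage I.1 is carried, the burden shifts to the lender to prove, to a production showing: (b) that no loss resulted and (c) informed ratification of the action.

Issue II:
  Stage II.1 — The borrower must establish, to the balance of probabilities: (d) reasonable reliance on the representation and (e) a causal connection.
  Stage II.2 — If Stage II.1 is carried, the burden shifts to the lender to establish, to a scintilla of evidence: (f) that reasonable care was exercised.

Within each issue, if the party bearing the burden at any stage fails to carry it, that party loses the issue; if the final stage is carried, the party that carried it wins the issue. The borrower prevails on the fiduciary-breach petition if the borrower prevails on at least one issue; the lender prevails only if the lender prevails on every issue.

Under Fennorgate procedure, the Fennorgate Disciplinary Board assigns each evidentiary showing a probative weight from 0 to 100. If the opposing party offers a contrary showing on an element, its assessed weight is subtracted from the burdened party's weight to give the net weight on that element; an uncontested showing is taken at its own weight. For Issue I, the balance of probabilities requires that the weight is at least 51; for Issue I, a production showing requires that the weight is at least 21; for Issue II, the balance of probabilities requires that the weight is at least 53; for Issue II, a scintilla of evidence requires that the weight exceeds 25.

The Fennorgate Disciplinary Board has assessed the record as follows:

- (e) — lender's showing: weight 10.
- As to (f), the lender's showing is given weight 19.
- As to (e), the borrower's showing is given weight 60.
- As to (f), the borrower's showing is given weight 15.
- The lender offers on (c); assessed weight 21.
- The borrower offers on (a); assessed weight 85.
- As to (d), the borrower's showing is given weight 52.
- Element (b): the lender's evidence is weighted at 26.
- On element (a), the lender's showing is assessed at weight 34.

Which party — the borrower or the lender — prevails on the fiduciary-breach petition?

lender

— Issue I —
Stage I.1 — burden on borrower; standard: the balance of probabilities (weight is at least 51).
    (a): 85 − 34 = 51 ≥ 51 [met]
  Stage I.1 carried; the burden shifts to the lender.
Stage I.2 — burden on lender; standard: a production showing (weight is at least 21).
    (b): 26 ≥ 21 [met]
    (c): 21 ≥ 21 [met]
  The lender carries the last stage.
With every stage satisfied, the lender prevails on this issue.
— Issue II —
Stage II.1 (borrower, the balance of probabilities, weight is at least 53): (d) 52 < 53 — fails; (e) net 60−10=50 < 53 — fails.
  Not every element is met, so the borrower fails to carry Stage II.1.
The lender prevails on this issue.
Per-issue: Issue I → lender; Issue II → lender. The borrower must prevail on at least one issue; overall, the lender prevails.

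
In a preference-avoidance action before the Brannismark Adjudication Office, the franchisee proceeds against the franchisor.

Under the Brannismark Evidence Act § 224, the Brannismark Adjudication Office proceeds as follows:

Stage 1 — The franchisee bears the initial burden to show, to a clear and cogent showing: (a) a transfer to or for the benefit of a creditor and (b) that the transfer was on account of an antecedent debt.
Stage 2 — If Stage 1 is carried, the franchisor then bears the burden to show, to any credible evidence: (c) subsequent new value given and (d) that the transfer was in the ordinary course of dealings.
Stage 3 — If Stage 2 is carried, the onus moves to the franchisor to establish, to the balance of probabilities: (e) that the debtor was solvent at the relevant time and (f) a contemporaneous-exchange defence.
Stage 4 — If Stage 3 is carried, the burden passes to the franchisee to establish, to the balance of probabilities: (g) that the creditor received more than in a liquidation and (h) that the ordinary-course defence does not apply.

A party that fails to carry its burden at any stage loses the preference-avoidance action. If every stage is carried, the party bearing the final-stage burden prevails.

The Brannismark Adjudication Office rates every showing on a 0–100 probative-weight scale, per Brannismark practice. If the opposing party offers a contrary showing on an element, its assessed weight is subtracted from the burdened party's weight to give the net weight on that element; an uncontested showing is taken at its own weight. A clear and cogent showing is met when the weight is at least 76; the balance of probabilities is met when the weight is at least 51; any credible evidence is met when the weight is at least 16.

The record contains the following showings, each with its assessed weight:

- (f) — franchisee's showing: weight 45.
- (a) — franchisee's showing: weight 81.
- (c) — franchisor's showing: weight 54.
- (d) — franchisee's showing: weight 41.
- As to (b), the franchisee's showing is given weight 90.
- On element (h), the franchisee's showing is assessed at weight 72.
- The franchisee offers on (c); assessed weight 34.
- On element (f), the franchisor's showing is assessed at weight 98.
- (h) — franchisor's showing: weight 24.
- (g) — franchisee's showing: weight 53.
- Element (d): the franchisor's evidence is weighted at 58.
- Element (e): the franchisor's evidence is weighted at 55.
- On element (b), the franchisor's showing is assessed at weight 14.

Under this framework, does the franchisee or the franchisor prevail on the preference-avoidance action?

franchisor

Stage 1 — burden on franchisee; standard: a clear and cogent showing (weight is at least 76).
    (a): 81 ≥ 76 [met]
    (b): 90 − 14 = 76 ≥ 76 [met]
  All elements met. The burden passes to the franchisor.
Stage 2 — burden on franchisor; standard: any credible evidence (weight is at least 16).
    (c): 54 − 34 = 20 ≥ 16 [met]
    (d): 58 − 41 = 17 ≥ 16 [met]
  All elements met. The franchisor retains the burden for Stage 3.
Stage 3 — burden on franchisor; standard: the balance of probabilities (weight is at least 51).
    (e): 55 ≥ 51 [met]
    (f): 98 − 45 = 53 ≥ 51 [met]
  All elements met. The burden passes to the franchisee.
Stage 4 — burden on franchisee; standard: the balance of probabilities (weight is at least 51).
    (g): 53 ≥ 51 [met]
    (h): 72 − 24 = 48 < 51 [not met]
  Not every element is met, so the franchisee fails to carry Stage 4.
The franchisor prevails.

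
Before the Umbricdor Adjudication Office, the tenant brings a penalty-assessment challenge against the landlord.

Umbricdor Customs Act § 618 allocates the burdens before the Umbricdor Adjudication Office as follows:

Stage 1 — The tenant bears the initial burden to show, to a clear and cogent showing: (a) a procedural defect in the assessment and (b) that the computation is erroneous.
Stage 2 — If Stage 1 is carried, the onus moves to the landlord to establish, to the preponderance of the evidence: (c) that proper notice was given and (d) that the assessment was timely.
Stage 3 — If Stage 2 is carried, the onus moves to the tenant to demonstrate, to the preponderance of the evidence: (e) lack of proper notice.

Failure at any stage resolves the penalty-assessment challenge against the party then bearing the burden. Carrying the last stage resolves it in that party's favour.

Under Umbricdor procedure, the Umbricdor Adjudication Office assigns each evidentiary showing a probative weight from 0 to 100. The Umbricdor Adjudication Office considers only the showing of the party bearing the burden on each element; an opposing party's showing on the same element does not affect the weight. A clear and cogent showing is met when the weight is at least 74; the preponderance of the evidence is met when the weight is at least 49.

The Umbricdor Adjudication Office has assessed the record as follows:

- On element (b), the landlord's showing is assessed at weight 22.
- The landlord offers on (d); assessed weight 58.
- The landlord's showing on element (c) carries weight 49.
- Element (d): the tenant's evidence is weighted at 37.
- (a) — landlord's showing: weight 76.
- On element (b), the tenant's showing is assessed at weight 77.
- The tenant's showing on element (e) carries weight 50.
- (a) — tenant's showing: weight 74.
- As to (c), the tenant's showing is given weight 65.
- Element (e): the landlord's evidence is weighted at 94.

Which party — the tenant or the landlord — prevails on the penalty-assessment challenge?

At Stage 1 the tenant must meet a clear and cogent showing (weight is at least 74): on (a) the weight is 74 (the landlord's 76 is given no effect), which does reach 74, so (a) meets the standard; on (b) the weight is 77 (the landlord's 22 is given no effect), ≥ 74, so (b) meets the standard.
  All elements met. The burden passes to the landlord.
At Stage 2 the landlord must meet the preponderance of the evidence (weight is at least 49): on (c) the weight is 49 (the tenant's 65 is given no effect), which does reach 49, so (c) meets the standard; on (d) the weight is 58 (the tenant's 37 is given no effect), ≥ 49, so (d) meets the standard.
  All elements met. The burden passes to the tenant.
At Stage 3 the tenant must meet the preponderance of the evidence (weight is at least 49): on (e) the weight is 50 (the landlord's 94 is given no effect), which does reach 49, so (e) meets the standard.
  The tenant carries the last stage.
All stages carried — the tenant prevails.

tenant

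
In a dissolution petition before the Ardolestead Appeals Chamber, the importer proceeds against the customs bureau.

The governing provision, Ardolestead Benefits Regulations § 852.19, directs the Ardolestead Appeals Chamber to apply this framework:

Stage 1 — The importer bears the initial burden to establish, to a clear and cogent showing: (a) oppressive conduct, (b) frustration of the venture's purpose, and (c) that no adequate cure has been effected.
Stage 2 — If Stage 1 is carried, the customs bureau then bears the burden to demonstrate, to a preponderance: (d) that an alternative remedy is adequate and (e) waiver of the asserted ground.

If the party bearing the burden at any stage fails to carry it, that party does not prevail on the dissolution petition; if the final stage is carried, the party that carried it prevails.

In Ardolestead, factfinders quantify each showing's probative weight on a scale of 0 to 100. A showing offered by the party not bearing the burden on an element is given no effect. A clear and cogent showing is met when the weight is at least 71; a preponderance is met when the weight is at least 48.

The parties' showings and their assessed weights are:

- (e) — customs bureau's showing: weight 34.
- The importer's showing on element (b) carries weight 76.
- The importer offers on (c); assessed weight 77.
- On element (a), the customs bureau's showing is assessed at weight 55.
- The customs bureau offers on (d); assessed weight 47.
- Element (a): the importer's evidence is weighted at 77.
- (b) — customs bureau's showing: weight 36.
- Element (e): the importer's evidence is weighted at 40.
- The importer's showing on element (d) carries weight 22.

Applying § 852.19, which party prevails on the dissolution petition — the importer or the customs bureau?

Stage 1 — burden on importer; standard: a clear and cogent showing (weight is at least 71).
    (a): 77 (customs bureau's 55 disregarded) ≥ 71 [met]
    (b): 76 (customs bureau's 36 disregarded) ≥ 71 [met]
    (c): 77 ≥ 71 [met]
  The importer carries Stage 1; the customs bureau now bears the burden.
Stage 2 — burden on customs bureau; standard: a preponderance (weight is at least 48).
    (d): 47 (importer's 22 disregarded) < 48 [not met]
    (e): 34 (importer's 40 disregarded) < 48 [not met]
  Stage 2 not carried; the customs bureau fails its burden.
The importer prevails.

importer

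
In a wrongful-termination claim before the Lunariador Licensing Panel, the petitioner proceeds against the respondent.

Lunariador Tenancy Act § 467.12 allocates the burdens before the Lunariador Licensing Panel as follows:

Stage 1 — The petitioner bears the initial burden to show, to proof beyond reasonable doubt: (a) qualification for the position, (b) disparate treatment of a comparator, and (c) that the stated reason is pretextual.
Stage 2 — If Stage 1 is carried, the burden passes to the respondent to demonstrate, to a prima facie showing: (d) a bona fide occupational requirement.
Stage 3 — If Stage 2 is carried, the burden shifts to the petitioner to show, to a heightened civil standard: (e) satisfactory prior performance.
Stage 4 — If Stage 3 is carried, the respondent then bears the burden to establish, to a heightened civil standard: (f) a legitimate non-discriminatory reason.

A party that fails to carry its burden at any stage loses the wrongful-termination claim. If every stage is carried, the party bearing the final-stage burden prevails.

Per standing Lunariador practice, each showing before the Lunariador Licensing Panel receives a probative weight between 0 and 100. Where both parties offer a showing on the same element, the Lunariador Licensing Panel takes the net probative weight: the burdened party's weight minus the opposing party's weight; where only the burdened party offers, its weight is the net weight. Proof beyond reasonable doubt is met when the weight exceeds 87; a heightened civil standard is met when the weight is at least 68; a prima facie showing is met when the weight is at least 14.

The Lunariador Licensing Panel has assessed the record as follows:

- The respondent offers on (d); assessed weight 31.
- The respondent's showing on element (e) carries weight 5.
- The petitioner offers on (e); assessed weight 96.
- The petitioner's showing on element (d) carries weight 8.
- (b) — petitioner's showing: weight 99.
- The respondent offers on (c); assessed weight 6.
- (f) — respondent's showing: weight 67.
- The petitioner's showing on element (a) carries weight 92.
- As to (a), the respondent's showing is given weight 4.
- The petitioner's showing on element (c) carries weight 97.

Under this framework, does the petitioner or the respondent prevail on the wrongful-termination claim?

At Stage 1 the petitioner must meet proof beyond reasonable doubt (weight exceeds 87): on (a) the weight is 92 less the opposing 4 gives net 88, which does exceed 87, so (a) meets the standard; on (b) the weight is 99, which does exceed 87, so (b) meets the standard; on (c) the weight is 97 less the opposing 6 gives net 91, which does exceed 87, so (c) meets the standard.
  Stage 1 carried; the burden shifts to the respondent.
At Stage 2 the respondent must meet a prima facie showing (weight is at least 14): on (d) the weight is 31 less the opposing 8 gives net 23, which does reach 14, so (d) meets the standard.
  Stage 2 is satisfied; the onus moves to the petitioner.
At Stage 3 the petitioner must meet a heightened civil standard (weight is at least 68): on (e) the weight is 96 less the opposing 5 gives net 91, which does reach 68, so (e) meets the standard.
  The petitioner carries Stage 3; the respondent now bears the burden.
At Stage 4 the respondent must meet a heightened civil standard (weight is at least 68): on (f) the weight is 67, < 68, so (f) does not meet the standard.
  Not every element is met, so the respondent fails to carry Stage 4.
So the petitioner prevails.

petitioner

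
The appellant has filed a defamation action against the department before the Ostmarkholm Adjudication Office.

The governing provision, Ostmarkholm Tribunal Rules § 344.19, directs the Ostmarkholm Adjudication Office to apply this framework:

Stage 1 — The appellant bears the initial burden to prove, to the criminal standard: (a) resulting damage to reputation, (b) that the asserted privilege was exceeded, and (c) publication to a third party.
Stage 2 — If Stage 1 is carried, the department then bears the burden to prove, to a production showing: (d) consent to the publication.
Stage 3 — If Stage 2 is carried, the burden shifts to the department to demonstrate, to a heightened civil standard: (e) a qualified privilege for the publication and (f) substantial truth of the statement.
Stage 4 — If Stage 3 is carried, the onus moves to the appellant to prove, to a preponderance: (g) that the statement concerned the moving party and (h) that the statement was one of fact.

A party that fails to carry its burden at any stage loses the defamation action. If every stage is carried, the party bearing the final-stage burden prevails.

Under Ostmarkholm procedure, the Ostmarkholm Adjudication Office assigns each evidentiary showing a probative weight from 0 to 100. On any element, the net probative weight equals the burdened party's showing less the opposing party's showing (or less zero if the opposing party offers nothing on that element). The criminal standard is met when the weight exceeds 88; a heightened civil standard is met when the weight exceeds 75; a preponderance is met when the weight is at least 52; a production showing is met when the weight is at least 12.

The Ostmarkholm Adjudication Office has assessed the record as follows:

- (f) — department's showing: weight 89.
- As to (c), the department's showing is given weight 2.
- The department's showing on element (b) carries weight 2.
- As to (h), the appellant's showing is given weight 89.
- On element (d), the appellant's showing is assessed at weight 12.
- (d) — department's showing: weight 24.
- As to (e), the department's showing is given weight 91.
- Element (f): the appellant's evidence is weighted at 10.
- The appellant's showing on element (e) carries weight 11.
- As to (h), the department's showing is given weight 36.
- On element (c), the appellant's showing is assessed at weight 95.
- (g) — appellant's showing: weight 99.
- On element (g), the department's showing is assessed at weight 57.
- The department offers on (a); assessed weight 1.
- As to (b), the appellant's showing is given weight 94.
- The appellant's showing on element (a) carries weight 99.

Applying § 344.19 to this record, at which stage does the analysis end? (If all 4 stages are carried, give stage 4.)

Stage 1 (appellant, the criminal standard, weight exceeds 88): (a) net 99−1=98 > 88 — meets; (b) net 94−2=92 > 88 — meets; (c) net 95−2=93 > 88 — meets.
  Stage 1 is satisfied; the onus moves to the department.
Stage 2 (department, a production showing, weight is at least 12): (d) net 24−12=12 ≥ 12 — meets.
  Stage 2 carried; the burden remains with the department.
Stage 3 (department, a heightened civil standard, weight exceeds 75): (e) net 91−11=80 > 75 — meets; (f) net 89−10=79 > 75 — meets.
  The department carries Stage 3; the appellant now bears the burden.
Stage 4 (appellant, a preponderance, weight is at least 52): (g) net 99−57=42 < 52 — fails; (h) net 89−36=53 ≥ 52 — meets.
  The appellant does not carry Stage 4.
So the department prevails.

stage 4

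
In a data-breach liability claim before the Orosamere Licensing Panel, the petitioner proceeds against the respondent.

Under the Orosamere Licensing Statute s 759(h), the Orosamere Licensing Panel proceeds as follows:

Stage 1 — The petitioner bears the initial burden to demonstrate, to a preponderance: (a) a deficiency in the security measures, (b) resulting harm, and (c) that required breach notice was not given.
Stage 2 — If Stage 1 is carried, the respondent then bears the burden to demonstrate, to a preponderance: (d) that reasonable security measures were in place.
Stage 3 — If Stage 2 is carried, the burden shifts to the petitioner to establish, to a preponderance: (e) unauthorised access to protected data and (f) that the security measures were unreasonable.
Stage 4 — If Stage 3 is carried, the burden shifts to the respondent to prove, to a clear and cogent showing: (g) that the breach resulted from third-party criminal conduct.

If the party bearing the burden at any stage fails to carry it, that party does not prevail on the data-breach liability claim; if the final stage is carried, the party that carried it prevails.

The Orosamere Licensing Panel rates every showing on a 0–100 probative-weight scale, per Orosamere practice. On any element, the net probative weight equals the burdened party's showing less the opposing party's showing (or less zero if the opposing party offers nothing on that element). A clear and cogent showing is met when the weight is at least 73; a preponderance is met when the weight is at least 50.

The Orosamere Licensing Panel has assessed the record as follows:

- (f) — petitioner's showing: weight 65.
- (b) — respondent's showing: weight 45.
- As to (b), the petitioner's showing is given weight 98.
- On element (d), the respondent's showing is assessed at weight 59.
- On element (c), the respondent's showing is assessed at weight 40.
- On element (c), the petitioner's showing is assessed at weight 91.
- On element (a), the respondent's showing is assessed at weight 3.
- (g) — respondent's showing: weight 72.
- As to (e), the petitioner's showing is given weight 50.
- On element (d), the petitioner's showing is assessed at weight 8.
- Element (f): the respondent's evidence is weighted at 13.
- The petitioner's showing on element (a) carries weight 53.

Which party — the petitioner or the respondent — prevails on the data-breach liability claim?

Stage 1 (petitioner, a preponderance, weight is at least 50): (a) net 53−3=50 ≥ 50 — meets; (b) net 98−45=53 ≥ 50 — meets; (c) net 91−40=51 ≥ 50 — meets.
  Stage 1 is satisfied; the onus moves to the respondent.
Stage 2 (respondent, a preponderance, weight is at least 50): (d) net 59−8=51 ≥ 50 — meets.
  The respondent carries Stage 2; the petitioner now bears the burden.
Stage 3 (petitioner, a preponderance, weight is at least 50): (e) 50 ≥ 50 — meets; (f) net 65−13=52 ≥ 50 — meets.
  The petitioner carries Stage 3; the respondent now bears the burden.
Stage 4 (respondent, a clear and cogent showing, weight is at least 73): (g) 72 < 73 — fails.
  Not every element is met, so the respondent fails to carry Stage 4.
So the petitioner prevails.

petitioner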